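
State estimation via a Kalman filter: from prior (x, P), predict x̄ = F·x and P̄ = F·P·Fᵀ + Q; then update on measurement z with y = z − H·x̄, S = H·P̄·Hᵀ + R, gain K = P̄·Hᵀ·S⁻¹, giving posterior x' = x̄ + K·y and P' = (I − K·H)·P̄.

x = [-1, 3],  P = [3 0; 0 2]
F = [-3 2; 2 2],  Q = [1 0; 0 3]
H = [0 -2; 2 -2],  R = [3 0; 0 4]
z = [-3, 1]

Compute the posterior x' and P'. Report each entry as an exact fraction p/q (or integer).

x' = [8291/3244, 11823/6488]
P' = [1301/811 1077/1622; 1077/1622 2253/3244]

x̄ = F·x = [9, 4]
P̄ = F·P·Fᵀ + Q = [36 -10; -10 23]
y = z − H·x̄ = [5, -9]
S = H·P̄·Hᵀ + R = [95 132; 132 320]
K = P̄·Hᵀ·S⁻¹ = [-359/811 1525/3244; -751/1622 -99/6488]
x' = x̄ + K·y = [8291/3244, 11823/6488]
P' = (I − K·H)·P̄ = [1301/811 1077/1622; 1077/1622 2253/3244]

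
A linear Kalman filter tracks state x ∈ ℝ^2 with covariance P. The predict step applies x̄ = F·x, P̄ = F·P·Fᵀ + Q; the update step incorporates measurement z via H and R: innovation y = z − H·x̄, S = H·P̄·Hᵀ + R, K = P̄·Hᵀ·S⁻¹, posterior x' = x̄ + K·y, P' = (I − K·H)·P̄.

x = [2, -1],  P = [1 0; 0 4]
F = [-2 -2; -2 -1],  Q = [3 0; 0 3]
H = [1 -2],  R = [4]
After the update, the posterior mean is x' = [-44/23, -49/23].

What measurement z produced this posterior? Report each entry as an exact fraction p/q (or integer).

z = [2]

x̄ = F·x = [-2, -3]
P̄ = F·P·Fᵀ + Q = [23 12; 12 11]
S = H·P̄·Hᵀ + R = [23]
K = P̄·Hᵀ·S⁻¹ = [-1/23; -10/23]
x' − x̄ = [2/23, 20/23] = K·y
y = (KᵀK)⁻¹·Kᵀ·(x' − x̄) = [-2]
z = y + H·x̄ = [-2] + [4] = [2]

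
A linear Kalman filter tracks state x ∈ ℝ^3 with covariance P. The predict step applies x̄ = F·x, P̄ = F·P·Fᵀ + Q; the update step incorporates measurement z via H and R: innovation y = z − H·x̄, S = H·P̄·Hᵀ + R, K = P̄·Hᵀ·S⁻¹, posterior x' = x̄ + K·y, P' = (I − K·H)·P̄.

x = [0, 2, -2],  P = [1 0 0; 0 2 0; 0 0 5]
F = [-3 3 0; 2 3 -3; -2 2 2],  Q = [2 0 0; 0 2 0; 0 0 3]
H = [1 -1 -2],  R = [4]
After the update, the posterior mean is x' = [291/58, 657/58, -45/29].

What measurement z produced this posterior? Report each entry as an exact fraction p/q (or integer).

z = [-3]

x̄ = F·x = [6, 12, 0]
P̄ = F·P·Fᵀ + Q = [29 12 18; 12 69 -22; 18 -22 35]
S = H·P̄·Hᵀ + R = [58]
K = P̄·Hᵀ·S⁻¹ = [-19/58; -13/58; -15/29]
x' − x̄ = [-57/58, -39/58, -45/29] = K·y
y = (KᵀK)⁻¹·Kᵀ·(x' − x̄) = [3]
z = y + H·x̄ = [3] + [-6] = [-3]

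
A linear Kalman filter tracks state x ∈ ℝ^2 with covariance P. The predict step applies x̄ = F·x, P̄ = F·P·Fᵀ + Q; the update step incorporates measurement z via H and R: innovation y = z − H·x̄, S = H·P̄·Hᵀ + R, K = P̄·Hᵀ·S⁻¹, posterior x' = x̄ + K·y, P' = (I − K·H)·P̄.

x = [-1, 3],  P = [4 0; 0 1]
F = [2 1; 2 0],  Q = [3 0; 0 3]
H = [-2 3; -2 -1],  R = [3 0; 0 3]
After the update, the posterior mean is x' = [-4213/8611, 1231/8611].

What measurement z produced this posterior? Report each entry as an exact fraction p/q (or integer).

z = [2, 1]

x̄ = F·x = [1, -2]
P̄ = F·P·Fᵀ + Q = [20 16; 16 19]
S = H·P̄·Hᵀ + R = [62 -41; -41 166]
K = P̄·Hᵀ·S⁻¹ = [-968/8611 -3144/8611; 2059/8611 -2137/8611]
x' − x̄ = [-12824/8611, 18453/8611] = K·y
y = (KᵀK)⁻¹·Kᵀ·(x' − x̄) = [10, 1]
z = y + H·x̄ = [10, 1] + [-8, 0] = [2, 1]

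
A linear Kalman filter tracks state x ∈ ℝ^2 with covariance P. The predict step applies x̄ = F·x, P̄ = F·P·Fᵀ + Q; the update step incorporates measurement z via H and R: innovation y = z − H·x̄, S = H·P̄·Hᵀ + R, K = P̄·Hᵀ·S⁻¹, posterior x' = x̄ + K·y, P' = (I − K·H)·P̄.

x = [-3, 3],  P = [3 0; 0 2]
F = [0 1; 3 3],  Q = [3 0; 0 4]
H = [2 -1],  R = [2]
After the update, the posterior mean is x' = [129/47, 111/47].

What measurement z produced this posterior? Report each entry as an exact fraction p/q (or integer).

x̄ = F·x = [3, 0]
P̄ = F·P·Fᵀ + Q = [5 6; 6 49]
S = H·P̄·Hᵀ + R = [47]
K = P̄·Hᵀ·S⁻¹ = [4/47; -37/47]
x' − x̄ = [-12/47, 111/47] = K·y
y = (KᵀK)⁻¹·Kᵀ·(x' − x̄) = [-3]
z = y + H·x̄ = [-3] + [6] = [3]

z = [3]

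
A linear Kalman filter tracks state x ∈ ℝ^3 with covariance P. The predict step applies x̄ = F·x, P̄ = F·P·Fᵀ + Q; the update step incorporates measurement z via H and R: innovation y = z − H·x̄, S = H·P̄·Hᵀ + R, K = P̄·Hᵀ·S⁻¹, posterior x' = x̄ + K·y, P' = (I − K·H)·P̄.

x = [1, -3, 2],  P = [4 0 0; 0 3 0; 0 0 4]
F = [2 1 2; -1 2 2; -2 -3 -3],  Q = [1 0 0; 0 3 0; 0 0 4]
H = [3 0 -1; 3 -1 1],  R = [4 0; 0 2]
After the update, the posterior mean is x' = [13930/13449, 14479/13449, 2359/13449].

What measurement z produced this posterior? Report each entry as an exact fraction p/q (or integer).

z = [3, 2]

x̄ = F·x = [3, -3, 1]
P̄ = F·P·Fᵀ + Q = [36 14 -49; 14 35 -34; -49 -34 83]
S = H·P̄·Hᵀ + R = [705 165; 165 134]
K = P̄·Hᵀ·S⁻¹ = [13613/67245 388/4483; 14639/67245 -2105/4483; -5174/13449 1120/4483]
x' − x̄ = [-26417/13449, 54826/13449, -11090/13449] = K·y
y = (KᵀK)⁻¹·Kᵀ·(x' − x̄) = [-5, -11]
z = y + H·x̄ = [-5, -11] + [8, 13] = [3, 2]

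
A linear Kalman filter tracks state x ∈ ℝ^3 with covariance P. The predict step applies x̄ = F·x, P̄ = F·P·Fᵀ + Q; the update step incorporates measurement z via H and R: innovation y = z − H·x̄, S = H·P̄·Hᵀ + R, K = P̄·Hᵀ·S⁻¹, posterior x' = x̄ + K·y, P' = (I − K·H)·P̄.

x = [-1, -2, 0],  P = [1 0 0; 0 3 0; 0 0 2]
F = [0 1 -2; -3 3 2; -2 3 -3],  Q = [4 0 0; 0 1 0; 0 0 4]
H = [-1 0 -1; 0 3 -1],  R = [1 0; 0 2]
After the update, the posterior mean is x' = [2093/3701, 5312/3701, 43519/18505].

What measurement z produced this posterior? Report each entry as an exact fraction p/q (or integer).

z = [-3, 2]

x̄ = F·x = [-2, -3, -4]
P̄ = F·P·Fᵀ + Q = [15 1 21; 1 45 21; 21 21 53]
S = H·P̄·Hᵀ + R = [111 8; 8 334]
K = P̄·Hᵀ·S⁻¹ = [-1188/3701 -171/3701; -826/3701 1283/3701; -12398/18505 851/18505]
x' − x̄ = [9495/3701, 16415/3701, 117539/18505] = K·y
y = (KᵀK)⁻¹·Kᵀ·(x' − x̄) = [-9, 7]
z = y + H·x̄ = [-9, 7] + [6, -5] = [-3, 2]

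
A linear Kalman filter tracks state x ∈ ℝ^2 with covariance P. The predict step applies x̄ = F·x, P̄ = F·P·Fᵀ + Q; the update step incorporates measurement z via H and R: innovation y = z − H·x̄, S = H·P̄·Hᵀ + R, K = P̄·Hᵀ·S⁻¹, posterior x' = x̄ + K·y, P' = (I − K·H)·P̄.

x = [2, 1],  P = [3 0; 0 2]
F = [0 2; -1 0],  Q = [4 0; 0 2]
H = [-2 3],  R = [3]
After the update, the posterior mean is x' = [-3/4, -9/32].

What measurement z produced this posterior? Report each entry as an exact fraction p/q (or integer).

x̄ = F·x = [2, -2]
P̄ = F·P·Fᵀ + Q = [12 0; 0 5]
S = H·P̄·Hᵀ + R = [96]
K = P̄·Hᵀ·S⁻¹ = [-1/4; 5/32]
x' − x̄ = [-11/4, 55/32] = K·y
y = (KᵀK)⁻¹·Kᵀ·(x' − x̄) = [11]
z = y + H·x̄ = [11] + [-10] = [1]

z = [1]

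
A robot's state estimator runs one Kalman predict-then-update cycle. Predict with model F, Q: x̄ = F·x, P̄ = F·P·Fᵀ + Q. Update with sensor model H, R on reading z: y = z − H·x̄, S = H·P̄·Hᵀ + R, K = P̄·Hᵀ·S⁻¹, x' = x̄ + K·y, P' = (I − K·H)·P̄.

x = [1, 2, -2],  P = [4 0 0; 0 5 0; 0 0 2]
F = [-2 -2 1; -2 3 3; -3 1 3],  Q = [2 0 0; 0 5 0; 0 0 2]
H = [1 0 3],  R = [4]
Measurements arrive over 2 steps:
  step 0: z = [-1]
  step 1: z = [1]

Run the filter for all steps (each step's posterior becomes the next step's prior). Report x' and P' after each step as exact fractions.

step 0: x̄ = F·x = [-8, -2, -7]
step 0: P̄ = F·P·Fᵀ + Q = [40 -8 20; -8 84 57; 20 57 61]
step 0: y = z − H·x̄ = [28]
step 0: S = H·P̄·Hᵀ + R = [713]
step 0: K = P̄·Hᵀ·S⁻¹ = [100/713; 163/713; 203/713]
step 0: x' = x̄ + K·y = [-2904/713, 3138/713, 693/713]
step 0: P' = (I − K·H)·P̄ = [18520/713 -22004/713 -6040/713; -22004/713 33323/713 7552/713; -6040/713 7552/713 2284/713]
step 1: x̄ = F·x = [225/713, 17301/713, 13929/713]
step 1: P̄ = F·P·Fᵀ + Q = [29002/713 -49334/713 -20090/713; -49334/713 870572/713 654913/713; -20090/713 654913/713 508041/713]
step 1: y = z − H·x̄ = [-41299/713]
step 1: S = H·P̄·Hᵀ + R = [4483683/713]
step 1: K = P̄·Hᵀ·S⁻¹ = [-31268/4483683; 1915405/4483683; 1504033/4483683]
step 1: x' = x̄ + K·y = [3226039/4483683, -2148824/4483683, 474280/4483683]
step 1: P' = (I − K·H)·P̄ = [181007134/4483683 -226237214/4483683 -60377402/4483683; -226237214/4483683 329021827/4483683 77966278/4483683; -60377402/4483683 77966278/4483683 22131178/4483683]

step 0: x' = [-2904/713, 3138/713, 693/713], P' = [18520/713 -22004/713 -6040/713; -22004/713 33323/713 7552/713; -6040/713 7552/713 2284/713]
step 1: x' = [3226039/4483683, -2148824/4483683, 474280/4483683], P' = [181007134/4483683 -226237214/4483683 -60377402/4483683; -226237214/4483683 329021827/4483683 77966278/4483683; -60377402/4483683 77966278/4483683 22131178/4483683]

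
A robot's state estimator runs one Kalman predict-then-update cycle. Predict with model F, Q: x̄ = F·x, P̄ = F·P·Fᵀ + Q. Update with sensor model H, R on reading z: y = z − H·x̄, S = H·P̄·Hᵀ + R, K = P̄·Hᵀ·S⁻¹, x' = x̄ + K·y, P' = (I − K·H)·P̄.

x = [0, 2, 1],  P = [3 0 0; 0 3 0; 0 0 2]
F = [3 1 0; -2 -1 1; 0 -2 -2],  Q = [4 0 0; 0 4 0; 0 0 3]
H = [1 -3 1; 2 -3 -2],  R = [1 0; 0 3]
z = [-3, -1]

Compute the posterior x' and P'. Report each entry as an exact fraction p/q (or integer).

x̄ = F·x = [2, -1, -6]
P̄ = F·P·Fᵀ + Q = [34 -21 -6; -21 21 2; -6 2 23]
y = z − H·x̄ = [-2, -20]
S = H·P̄·Hᵀ + R = [349 406; 406 744]
K = P̄·Hᵀ·S⁻¹ = [4823/47410 12961/94820; -8377/47410 -4749/94820; 8542/23705 -13401/47410]
x' = x̄ + K·y = [-22218/23705, 8417/23705, -25304/23705]
P' = (I − K·H)·P̄ = [492671/94820 212501/94820 77239/47410; 212501/94820 99751/94820 34999/47410; 77239/47410 34999/47410 22421/23705]

x' = [-22218/23705, 8417/23705, -25304/23705]
P' = [492671/94820 212501/94820 77239/47410; 212501/94820 99751/94820 34999/47410; 77239/47410 34999/47410 22421/23705]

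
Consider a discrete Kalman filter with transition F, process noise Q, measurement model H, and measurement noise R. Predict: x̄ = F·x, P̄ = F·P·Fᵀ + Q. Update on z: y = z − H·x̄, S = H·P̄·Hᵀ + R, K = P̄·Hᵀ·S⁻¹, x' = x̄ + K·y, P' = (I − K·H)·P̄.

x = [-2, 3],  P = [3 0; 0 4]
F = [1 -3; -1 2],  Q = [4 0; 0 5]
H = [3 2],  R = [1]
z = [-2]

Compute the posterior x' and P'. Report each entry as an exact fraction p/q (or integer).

x̄ = F·x = [-11, 8]
P̄ = F·P·Fᵀ + Q = [43 -27; -27 24]
y = z − H·x̄ = [15]
S = H·P̄·Hᵀ + R = [160]
K = P̄·Hᵀ·S⁻¹ = [15/32; -33/160]
x' = x̄ + K·y = [-127/32, 157/32]
P' = (I − K·H)·P̄ = [251/32 -369/32; -369/32 2751/160]

x' = [-127/32, 157/32]
P' = [251/32 -369/32; -369/32 2751/160]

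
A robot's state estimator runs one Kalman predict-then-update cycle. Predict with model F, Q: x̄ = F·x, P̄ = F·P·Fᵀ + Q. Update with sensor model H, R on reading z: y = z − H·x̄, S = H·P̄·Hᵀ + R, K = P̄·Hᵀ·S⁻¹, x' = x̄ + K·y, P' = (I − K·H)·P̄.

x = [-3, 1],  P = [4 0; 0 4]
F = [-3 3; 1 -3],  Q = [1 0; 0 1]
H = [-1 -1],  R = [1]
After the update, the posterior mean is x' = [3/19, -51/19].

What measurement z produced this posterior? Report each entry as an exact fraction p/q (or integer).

x̄ = F·x = [12, -6]
P̄ = F·P·Fᵀ + Q = [73 -48; -48 41]
S = H·P̄·Hᵀ + R = [19]
K = P̄·Hᵀ·S⁻¹ = [-25/19; 7/19]
x' − x̄ = [-225/19, 63/19] = K·y
y = (KᵀK)⁻¹·Kᵀ·(x' − x̄) = [9]
z = y + H·x̄ = [9] + [-6] = [3]

z = [3]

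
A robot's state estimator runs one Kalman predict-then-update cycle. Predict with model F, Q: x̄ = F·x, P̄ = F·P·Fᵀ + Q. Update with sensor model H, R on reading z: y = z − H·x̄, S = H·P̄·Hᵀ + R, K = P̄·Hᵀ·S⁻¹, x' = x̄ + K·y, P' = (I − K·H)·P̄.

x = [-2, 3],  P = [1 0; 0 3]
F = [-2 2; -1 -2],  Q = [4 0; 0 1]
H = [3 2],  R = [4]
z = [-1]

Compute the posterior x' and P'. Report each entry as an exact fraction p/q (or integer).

x' = [7/3, -217/60]
P' = [20/3 -28/3; -28/3 419/30]

x̄ = F·x = [10, -4]
P̄ = F·P·Fᵀ + Q = [20 -10; -10 14]
y = z − H·x̄ = [-23]
S = H·P̄·Hᵀ + R = [120]
K = P̄·Hᵀ·S⁻¹ = [1/3; -1/60]
x' = x̄ + K·y = [7/3, -217/60]
P' = (I − K·H)·P̄ = [20/3 -28/3; -28/3 419/30]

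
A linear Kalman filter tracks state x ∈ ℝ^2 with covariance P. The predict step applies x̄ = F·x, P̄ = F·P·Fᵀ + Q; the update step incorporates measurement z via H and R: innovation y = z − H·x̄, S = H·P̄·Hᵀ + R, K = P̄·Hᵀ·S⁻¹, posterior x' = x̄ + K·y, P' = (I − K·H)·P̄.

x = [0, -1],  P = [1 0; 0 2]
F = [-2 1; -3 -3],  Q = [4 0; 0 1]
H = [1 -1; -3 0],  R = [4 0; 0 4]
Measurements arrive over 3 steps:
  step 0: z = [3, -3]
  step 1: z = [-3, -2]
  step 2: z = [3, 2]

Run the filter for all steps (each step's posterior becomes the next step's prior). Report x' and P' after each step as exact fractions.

step 0: x̄ = F·x = [-1, 3]
step 0: P̄ = F·P·Fᵀ + Q = [10 0; 0 28]
step 0: y = z − H·x̄ = [7, -6]
step 0: S = H·P̄·Hᵀ + R = [42 -30; -30 94]
step 0: K = P̄·Hᵀ·S⁻¹ = [5/381 -40/127; -329/381 -35/127]
step 0: x' = x̄ + K·y = [374/381, -530/381]
step 0: P' = (I − K·H)·P̄ = [160/381 140/381; 140/381 1456/381]
step 1: x̄ = F·x = [-426/127, 156/127]
step 1: P̄ = F·P·Fᵀ + Q = [1020/127 -996/127; -996/127 5815/127]
step 1: y = z − H·x̄ = [201/127, -1532/127]
step 1: S = H·P̄·Hᵀ + R = [9335/127 -6048/127; -6048/127 9688/127]
step 1: K = P̄·Hᵀ·S⁻¹ = [144/7573 -32229/106022; -6737/7573 -26181/106022]
step 1: x' = x̄ + K·y = [18168/53011, 148389/53011]
step 1: P' = (I − K·H)·P̄ = [21486/53011 17454/53011; 17454/53011 206090/53011]
step 2: x̄ = F·x = [112053/53011, -499671/53011]
step 2: P̄ = F·P·Fᵀ + Q = [434262/53011 -436992/53011; -436992/53011 2415367/53011]
step 2: y = z − H·x̄ = [-452691/53011, 442181/53011]
step 2: S = H·P̄·Hᵀ + R = [3935657/53011 -2613762/53011; -2613762/53011 4120402/53011]
step 2: K = P̄·Hᵀ·S⁻¹ = [1742508/88516885 -26881857/88516885; -78533573/88516885 -21654333/88516885]
step 2: x' = x̄ + K·y = [-10401168/17703377, -68865003/17703377]
step 2: P' = (I − K·H)·P̄ = [35842476/88516885 28872444/88516885; 28872444/88516885 343006736/88516885]

step 0: x' = [374/381, -530/381], P' = [160/381 140/381; 140/381 1456/381]
step 1: x' = [18168/53011, 148389/53011], P' = [21486/53011 17454/53011; 17454/53011 206090/53011]
step 2: x' = [-10401168/17703377, -68865003/17703377], P' = [35842476/88516885 28872444/88516885; 28872444/88516885 343006736/88516885]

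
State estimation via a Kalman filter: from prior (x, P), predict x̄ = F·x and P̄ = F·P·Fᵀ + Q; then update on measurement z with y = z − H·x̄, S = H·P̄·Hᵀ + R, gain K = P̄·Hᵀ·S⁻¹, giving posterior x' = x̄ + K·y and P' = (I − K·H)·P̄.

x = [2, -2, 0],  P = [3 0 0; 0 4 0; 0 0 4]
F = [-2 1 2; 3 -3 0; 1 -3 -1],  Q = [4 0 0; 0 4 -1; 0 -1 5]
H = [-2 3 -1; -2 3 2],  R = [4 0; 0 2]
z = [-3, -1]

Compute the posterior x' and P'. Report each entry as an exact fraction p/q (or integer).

x' = [127772/91621, 18331/91621, 54480/91621]
P' = [1127142/91621 741210/91621 11950/91621; 741210/91621 507100/91621 -11068/91621; 11950/91621 -11068/91621 58032/91621]

x̄ = F·x = [-6, 12, 8]
P̄ = F·P·Fᵀ + Q = [36 -30 -26; -30 67 44; -26 44 48]
y = z − H·x̄ = [-43, -65]
S = H·P̄·Hᵀ + R = [791 1195; 1195 2037]
K = P̄·Hᵀ·S⁻¹ = [-10651/91621 -3377/91621; 12487/91621 8372/91621; -28784/91621 29480/91621]
x' = x̄ + K·y = [127772/91621, 18331/91621, 54480/91621]
P' = (I − K·H)·P̄ = [1127142/91621 741210/91621 11950/91621; 741210/91621 507100/91621 -11068/91621; 11950/91621 -11068/91621 58032/91621]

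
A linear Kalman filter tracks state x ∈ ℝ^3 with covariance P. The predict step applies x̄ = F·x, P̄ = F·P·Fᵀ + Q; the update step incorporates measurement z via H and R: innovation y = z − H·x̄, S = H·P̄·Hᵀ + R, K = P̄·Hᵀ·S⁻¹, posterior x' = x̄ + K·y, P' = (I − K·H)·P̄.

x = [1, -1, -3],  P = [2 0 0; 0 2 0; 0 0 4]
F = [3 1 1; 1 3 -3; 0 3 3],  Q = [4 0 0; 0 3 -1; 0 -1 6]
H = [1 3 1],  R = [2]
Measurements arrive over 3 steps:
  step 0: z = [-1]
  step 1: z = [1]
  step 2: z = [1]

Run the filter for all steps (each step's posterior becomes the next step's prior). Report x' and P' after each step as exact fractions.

step 0: x' = [-319/181, 793/181, -2235/181], P' = [13088/543 -7268/543 2936/181; -7268/543 7073/543 -4545/181; 2936/181 -4545/181 10713/181]
step 1: x' = [2670719/2598161, 2712727/2598161, -8094405/2598161], P' = [454375114/2598161 -123734078/2598161 -83865684/2598161; -123734078/2598161 39672445/2598161 7015147/2598161; -83865684/2598161 7015147/2598161 61811985/2598161]
step 2: x' = [-10476733081/864603819, 27705738493/9510642009, 13938605893/3170214003], P' = [524966851334/864603819 -130752940498/864603819 -44015482348/288201273; -130752940498/864603819 380038367389/9510642009 101346266089/3170214003; -44015482348/288201273 101346266089/3170214003 59390370937/1056738001]

step 0: x̄ = F·x = [-1, 7, -12]
step 0: P̄ = F·P·Fᵀ + Q = [28 0 18; 0 59 -19; 18 -19 60]
step 0: y = z − H·x̄ = [-9]
step 0: S = H·P̄·Hᵀ + R = [543]
step 0: K = P̄·Hᵀ·S⁻¹ = [46/543; 158/543; 7/181]
step 0: x' = x̄ + K·y = [-319/181, 793/181, -2235/181]
step 0: P' = (I − K·H)·P̄ = [13088/543 -7268/543 2936/181; -7268/543 7073/543 -4545/181; 2936/181 -4545/181 10713/181]
step 1: x̄ = F·x = [-2399/181, 8765/181, -4326/181]
step 1: P̄ = F·P·Fᵀ + Q = [141146/543 -179078/543 16562/181; -179078/543 516599/543 -73839/181; 16562/181 -73839/181 36912/181]
step 1: y = z − H·x̄ = [-19389/181]
step 1: S = H·P̄·Hᵀ + R = [2598161/543]
step 1: K = P̄·Hᵀ·S⁻¹ = [-346402/2598161; 1149202/2598161; -504129/2598161]
step 1: x' = x̄ + K·y = [2670719/2598161, 2712727/2598161, -8094405/2598161]
step 1: P' = (I − K·H)·P̄ = [454375114/2598161 -123734078/2598161 -83865684/2598161; -123734078/2598161 39672445/2598161 7015147/2598161; -83865684/2598161 7015147/2598161 61811985/2598161]
step 2: x̄ = F·x = [2630479/2598161, 35092115/2598161, -16145034/2598161]
step 2: P̄ = F·P·Fᵀ + Q = [2969684822/2598161 730291414/2598161 -1521853686/2598161; 730291414/2598161 1010046457/2598161 -824653307/2598161; -1521853686/2598161 -824653307/2598161 1055221482/2598161]
step 2: y = z − H·x̄ = [-89163629/2598161]
step 2: S = H·P̄·Hᵀ + R = [9510642009/2598161]
step 2: K = P̄·Hᵀ·S⁻¹ = [330791398/864603819; 2935777478/9510642009; -980197375/3170214003]
step 2: x' = x̄ + K·y = [-10476733081/864603819, 27705738493/9510642009, 13938605893/3170214003]
step 2: P' = (I − K·H)·P̄ = [524966851334/864603819 -130752940498/864603819 -44015482348/288201273; -130752940498/864603819 380038367389/9510642009 101346266089/3170214003; -44015482348/288201273 101346266089/3170214003 59390370937/1056738001]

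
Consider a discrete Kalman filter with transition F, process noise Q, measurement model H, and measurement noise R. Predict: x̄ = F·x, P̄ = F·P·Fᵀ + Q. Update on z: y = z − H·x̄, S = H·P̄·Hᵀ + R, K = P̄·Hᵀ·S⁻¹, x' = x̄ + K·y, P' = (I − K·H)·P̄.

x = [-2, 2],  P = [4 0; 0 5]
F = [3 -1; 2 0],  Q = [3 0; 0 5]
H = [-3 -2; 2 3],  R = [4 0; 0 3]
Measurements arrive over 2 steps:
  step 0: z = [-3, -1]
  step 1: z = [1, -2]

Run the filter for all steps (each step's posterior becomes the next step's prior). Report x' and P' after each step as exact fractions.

step 0: x̄ = F·x = [-8, -4]
step 0: P̄ = F·P·Fᵀ + Q = [44 24; 24 21]
step 0: y = z − H·x̄ = [-35, 27]
step 0: S = H·P̄·Hᵀ + R = [772 -702; -702 656]
step 0: K = P̄·Hᵀ·S⁻¹ = [-1440/3407 -710/3407; 1569/6814 1416/3407]
step 0: x' = x̄ + K·y = [3974/3407, -5707/6814]
step 0: P' = (I − K·H)·P̄ = [4308/3407 -3582/3407; -3582/3407 3804/3407]
step 1: x̄ = F·x = [29551/6814, 7948/3407]
step 1: P̄ = F·P·Fᵀ + Q = [74289/3407 33012/3407; 33012/3407 34267/3407]
step 1: y = z − H·x̄ = [127259/6814, -60209/3407]
step 1: S = H·P̄·Hᵀ + R = [1215441/3407 -1080492/3407; -1080492/3407 1011924/3407]
step 1: K = P̄·Hᵀ·S⁻¹ = [-202123/509335 -182373/1018670; 20947/101867 472337/1222404]
step 1: x' = x̄ + K·y = [18191/203734, -801029/1222404]
step 1: P' = (I − K·H)·P̄ = [594519/509335 -195013/203734; -195013/203734 417463/407468]

step 0: x' = [3974/3407, -5707/6814], P' = [4308/3407 -3582/3407; -3582/3407 3804/3407]
step 1: x' = [18191/203734, -801029/1222404], P' = [594519/509335 -195013/203734; -195013/203734 417463/407468]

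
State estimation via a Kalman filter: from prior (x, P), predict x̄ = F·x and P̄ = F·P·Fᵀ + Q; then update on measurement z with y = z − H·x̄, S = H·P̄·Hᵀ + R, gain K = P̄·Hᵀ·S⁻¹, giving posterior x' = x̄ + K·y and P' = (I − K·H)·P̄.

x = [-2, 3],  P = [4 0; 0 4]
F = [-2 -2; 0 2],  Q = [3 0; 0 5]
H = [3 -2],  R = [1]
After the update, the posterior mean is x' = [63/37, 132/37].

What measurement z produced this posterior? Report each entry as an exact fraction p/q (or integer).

x̄ = F·x = [-2, 6]
P̄ = F·P·Fᵀ + Q = [35 -16; -16 21]
S = H·P̄·Hᵀ + R = [592]
K = P̄·Hᵀ·S⁻¹ = [137/592; -45/296]
x' − x̄ = [137/37, -90/37] = K·y
y = (KᵀK)⁻¹·Kᵀ·(x' − x̄) = [16]
z = y + H·x̄ = [16] + [-18] = [-2]

z = [-2]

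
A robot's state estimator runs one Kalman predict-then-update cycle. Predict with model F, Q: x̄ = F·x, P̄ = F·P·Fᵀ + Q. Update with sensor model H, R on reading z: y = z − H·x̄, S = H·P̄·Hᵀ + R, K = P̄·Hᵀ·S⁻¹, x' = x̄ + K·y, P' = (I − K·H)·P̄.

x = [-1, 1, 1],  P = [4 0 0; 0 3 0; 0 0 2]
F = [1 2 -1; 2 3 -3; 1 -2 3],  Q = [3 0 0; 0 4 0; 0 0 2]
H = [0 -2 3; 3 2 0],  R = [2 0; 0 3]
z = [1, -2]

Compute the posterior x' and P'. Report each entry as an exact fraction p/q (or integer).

x̄ = F·x = [0, -2, 0]
P̄ = F·P·Fᵀ + Q = [21 32 -14; 32 65 -28; -14 -28 36]
y = z − H·x̄ = [-3, 2]
S = H·P̄·Hᵀ + R = [922 -746; -746 836]
K = P̄·Hᵀ·S⁻¹ = [3063/107138 19009/107138; -2577/53569 12182/53569; 15999/53569 7997/53569]
x' = x̄ + K·y = [28829/107138, -75043/53569, -32003/53569]
P' = (I − K·H)·P̄ = [160433/107138 -106068/53569 -69691/53569; -106068/53569 177375/53569 116532/53569; -69691/53569 116532/53569 88354/53569]

x' = [28829/107138, -75043/53569, -32003/53569]
P' = [160433/107138 -106068/53569 -69691/53569; -106068/53569 177375/53569 116532/53569; -69691/53569 116532/53569 88354/53569]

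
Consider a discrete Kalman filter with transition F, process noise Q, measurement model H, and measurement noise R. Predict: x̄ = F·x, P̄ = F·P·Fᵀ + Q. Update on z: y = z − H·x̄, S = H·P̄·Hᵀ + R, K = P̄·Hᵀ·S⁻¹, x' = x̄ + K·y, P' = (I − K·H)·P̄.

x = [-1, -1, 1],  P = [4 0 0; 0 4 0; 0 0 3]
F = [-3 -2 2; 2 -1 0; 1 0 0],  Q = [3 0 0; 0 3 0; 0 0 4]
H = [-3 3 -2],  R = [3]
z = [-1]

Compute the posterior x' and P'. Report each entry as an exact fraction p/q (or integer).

x̄ = F·x = [7, -1, -1]
P̄ = F·P·Fᵀ + Q = [67 -16 -12; -16 23 8; -12 8 8]
y = z − H·x̄ = [21]
S = H·P̄·Hᵀ + R = [893]
K = P̄·Hᵀ·S⁻¹ = [-225/893; 101/893; 44/893]
x' = x̄ + K·y = [1526/893, 1228/893, 31/893]
P' = (I − K·H)·P̄ = [9206/893 8437/893 -816/893; 8437/893 10338/893 2700/893; -816/893 2700/893 5208/893]

x' = [1526/893, 1228/893, 31/893]
P' = [9206/893 8437/893 -816/893; 8437/893 10338/893 2700/893; -816/893 2700/893 5208/893]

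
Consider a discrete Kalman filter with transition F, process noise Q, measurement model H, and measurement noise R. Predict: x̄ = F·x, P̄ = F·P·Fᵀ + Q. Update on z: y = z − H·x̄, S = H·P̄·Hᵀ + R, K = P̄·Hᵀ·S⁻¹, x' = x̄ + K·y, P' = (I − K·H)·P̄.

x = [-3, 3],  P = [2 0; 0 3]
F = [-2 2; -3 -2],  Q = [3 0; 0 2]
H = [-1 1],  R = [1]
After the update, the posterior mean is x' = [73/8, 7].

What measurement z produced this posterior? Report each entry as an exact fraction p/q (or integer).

x̄ = F·x = [12, 3]
P̄ = F·P·Fᵀ + Q = [23 0; 0 32]
S = H·P̄·Hᵀ + R = [56]
K = P̄·Hᵀ·S⁻¹ = [-23/56; 4/7]
x' − x̄ = [-23/8, 4] = K·y
y = (KᵀK)⁻¹·Kᵀ·(x' − x̄) = [7]
z = y + H·x̄ = [7] + [-9] = [-2]

z = [-2]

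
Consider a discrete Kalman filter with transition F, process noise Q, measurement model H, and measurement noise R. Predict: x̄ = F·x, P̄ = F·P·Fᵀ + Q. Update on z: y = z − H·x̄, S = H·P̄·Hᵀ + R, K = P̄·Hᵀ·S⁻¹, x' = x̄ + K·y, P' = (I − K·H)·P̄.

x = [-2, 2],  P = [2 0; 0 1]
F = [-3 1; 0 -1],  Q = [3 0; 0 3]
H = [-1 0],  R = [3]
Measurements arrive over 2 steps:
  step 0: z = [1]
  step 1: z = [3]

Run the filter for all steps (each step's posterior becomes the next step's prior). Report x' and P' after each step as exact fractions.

step 0: x' = [2/25, -41/25], P' = [66/25 -3/25; -3/25 99/25]
step 1: x' = [-119/41, 73/41], P' = [786/287 -108/287; -108/287 1842/287]

step 0: x̄ = F·x = [8, -2]
step 0: P̄ = F·P·Fᵀ + Q = [22 -1; -1 4]
step 0: y = z − H·x̄ = [9]
step 0: S = H·P̄·Hᵀ + R = [25]
step 0: K = P̄·Hᵀ·S⁻¹ = [-22/25; 1/25]
step 0: x' = x̄ + K·y = [2/25, -41/25]
step 0: P' = (I − K·H)·P̄ = [66/25 -3/25; -3/25 99/25]
step 1: x̄ = F·x = [-47/25, 41/25]
step 1: P̄ = F·P·Fᵀ + Q = [786/25 -108/25; -108/25 174/25]
step 1: y = z − H·x̄ = [28/25]
step 1: S = H·P̄·Hᵀ + R = [861/25]
step 1: K = P̄·Hᵀ·S⁻¹ = [-262/287; 36/287]
step 1: x' = x̄ + K·y = [-119/41, 73/41]
step 1: P' = (I − K·H)·P̄ = [786/287 -108/287; -108/287 1842/287]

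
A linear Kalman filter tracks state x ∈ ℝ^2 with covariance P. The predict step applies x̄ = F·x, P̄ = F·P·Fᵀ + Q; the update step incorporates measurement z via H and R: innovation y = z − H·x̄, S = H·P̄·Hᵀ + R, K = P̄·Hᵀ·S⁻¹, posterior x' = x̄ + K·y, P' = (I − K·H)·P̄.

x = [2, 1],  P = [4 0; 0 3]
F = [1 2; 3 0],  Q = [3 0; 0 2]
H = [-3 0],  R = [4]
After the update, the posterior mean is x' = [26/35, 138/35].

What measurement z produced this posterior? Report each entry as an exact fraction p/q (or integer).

z = [-2]

x̄ = F·x = [4, 6]
P̄ = F·P·Fᵀ + Q = [19 12; 12 38]
S = H·P̄·Hᵀ + R = [175]
K = P̄·Hᵀ·S⁻¹ = [-57/175; -36/175]
x' − x̄ = [-114/35, -72/35] = K·y
y = (KᵀK)⁻¹·Kᵀ·(x' − x̄) = [10]
z = y + H·x̄ = [10] + [-12] = [-2]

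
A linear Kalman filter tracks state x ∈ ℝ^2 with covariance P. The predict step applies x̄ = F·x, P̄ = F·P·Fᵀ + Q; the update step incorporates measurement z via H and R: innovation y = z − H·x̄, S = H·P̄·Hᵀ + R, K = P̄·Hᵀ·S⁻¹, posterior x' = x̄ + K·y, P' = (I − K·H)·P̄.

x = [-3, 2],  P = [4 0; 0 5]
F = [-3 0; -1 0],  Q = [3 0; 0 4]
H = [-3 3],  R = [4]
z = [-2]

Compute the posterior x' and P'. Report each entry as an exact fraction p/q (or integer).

x' = [603/211, 441/211]
P' = [1668/211 1560/211; 1560/211 1544/211]

x̄ = F·x = [9, 3]
P̄ = F·P·Fᵀ + Q = [39 12; 12 8]
y = z − H·x̄ = [16]
S = H·P̄·Hᵀ + R = [211]
K = P̄·Hᵀ·S⁻¹ = [-81/211; -12/211]
x' = x̄ + K·y = [603/211, 441/211]
P' = (I − K·H)·P̄ = [1668/211 1560/211; 1560/211 1544/211]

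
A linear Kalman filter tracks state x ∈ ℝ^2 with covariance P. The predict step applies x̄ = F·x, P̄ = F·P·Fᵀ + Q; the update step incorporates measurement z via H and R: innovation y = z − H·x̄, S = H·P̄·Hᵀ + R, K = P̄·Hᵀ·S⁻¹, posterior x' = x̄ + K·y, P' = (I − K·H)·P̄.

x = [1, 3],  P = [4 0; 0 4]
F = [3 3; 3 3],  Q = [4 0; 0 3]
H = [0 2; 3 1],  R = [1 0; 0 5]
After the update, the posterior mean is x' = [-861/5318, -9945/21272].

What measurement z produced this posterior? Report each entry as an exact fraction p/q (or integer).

x̄ = F·x = [12, 12]
P̄ = F·P·Fᵀ + Q = [76 72; 72 75]
S = H·P̄·Hᵀ + R = [301 582; 582 1196]
K = P̄·Hᵀ·S⁻¹ = [-297/2659 1623/5318; 5019/10636 291/21272]
x' − x̄ = [-64677/5318, -265209/21272] = K·y
y = (KᵀK)⁻¹·Kᵀ·(x' − x̄) = [-25, -49]
z = y + H·x̄ = [-25, -49] + [24, 48] = [-1, -1]

z = [-1, -1]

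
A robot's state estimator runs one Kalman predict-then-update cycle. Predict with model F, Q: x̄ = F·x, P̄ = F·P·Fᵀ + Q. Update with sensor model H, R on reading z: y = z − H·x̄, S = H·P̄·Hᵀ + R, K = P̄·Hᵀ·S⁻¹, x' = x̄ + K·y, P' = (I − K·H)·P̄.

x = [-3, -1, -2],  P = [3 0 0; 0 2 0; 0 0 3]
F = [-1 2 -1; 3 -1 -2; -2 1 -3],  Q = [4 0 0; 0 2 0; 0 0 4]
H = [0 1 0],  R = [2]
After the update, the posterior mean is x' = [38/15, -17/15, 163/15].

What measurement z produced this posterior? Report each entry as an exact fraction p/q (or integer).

z = [-1]

x̄ = F·x = [3, -4, 11]
P̄ = F·P·Fᵀ + Q = [18 -7 19; -7 43 -2; 19 -2 45]
S = H·P̄·Hᵀ + R = [45]
K = P̄·Hᵀ·S⁻¹ = [-7/45; 43/45; -2/45]
x' − x̄ = [-7/15, 43/15, -2/15] = K·y
y = (KᵀK)⁻¹·Kᵀ·(x' − x̄) = [3]
z = y + H·x̄ = [3] + [-4] = [-1]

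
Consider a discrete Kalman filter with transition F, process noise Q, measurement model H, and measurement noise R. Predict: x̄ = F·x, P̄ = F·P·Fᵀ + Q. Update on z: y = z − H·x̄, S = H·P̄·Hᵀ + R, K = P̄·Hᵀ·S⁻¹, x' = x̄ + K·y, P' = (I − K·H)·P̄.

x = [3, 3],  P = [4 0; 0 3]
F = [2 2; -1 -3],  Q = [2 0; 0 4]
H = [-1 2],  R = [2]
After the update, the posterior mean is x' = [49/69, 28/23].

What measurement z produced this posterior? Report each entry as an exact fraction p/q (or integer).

x̄ = F·x = [12, -12]
P̄ = F·P·Fᵀ + Q = [30 -26; -26 35]
S = H·P̄·Hᵀ + R = [276]
K = P̄·Hᵀ·S⁻¹ = [-41/138; 8/23]
x' − x̄ = [-779/69, 304/23] = K·y
y = (KᵀK)⁻¹·Kᵀ·(x' − x̄) = [38]
z = y + H·x̄ = [38] + [-36] = [2]

z = [2]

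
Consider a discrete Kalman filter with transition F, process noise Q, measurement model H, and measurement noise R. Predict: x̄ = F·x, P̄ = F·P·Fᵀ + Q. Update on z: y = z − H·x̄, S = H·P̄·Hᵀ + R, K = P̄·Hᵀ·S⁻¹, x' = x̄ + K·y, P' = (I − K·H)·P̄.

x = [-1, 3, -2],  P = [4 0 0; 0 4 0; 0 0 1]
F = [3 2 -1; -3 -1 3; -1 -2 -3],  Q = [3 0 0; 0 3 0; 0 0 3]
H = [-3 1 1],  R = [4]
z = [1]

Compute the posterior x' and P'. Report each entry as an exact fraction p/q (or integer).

x̄ = F·x = [5, -6, 1]
P̄ = F·P·Fᵀ + Q = [56 -47 -25; -47 52 11; -25 11 32]
y = z − H·x̄ = [21]
S = H·P̄·Hᵀ + R = [1046]
K = P̄·Hᵀ·S⁻¹ = [-120/523; 102/523; 59/523]
x' = x̄ + K·y = [95/523, -996/523, 1762/523]
P' = (I − K·H)·P̄ = [488/523 -101/523 1085/523; -101/523 6388/523 -6283/523; 1085/523 -6283/523 9774/523]

x' = [95/523, -996/523, 1762/523]
P' = [488/523 -101/523 1085/523; -101/523 6388/523 -6283/523; 1085/523 -6283/523 9774/523]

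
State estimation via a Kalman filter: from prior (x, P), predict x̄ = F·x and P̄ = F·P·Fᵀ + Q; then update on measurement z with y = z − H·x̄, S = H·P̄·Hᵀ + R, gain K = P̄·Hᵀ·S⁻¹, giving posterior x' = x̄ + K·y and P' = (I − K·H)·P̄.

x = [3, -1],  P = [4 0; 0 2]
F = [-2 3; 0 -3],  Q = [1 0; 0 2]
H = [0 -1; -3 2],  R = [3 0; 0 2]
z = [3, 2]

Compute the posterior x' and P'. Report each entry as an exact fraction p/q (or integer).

x' = [-12606/5263, -13497/5263]
P' = [5474/5263 6660/5263; 6660/5263 10272/5263]

x̄ = F·x = [-9, 3]
P̄ = F·P·Fᵀ + Q = [35 -18; -18 20]
y = z − H·x̄ = [6, -31]
S = H·P̄·Hᵀ + R = [23 -94; -94 613]
K = P̄·Hᵀ·S⁻¹ = [-2220/5263 -1551/5263; -3424/5263 282/5263]
x' = x̄ + K·y = [-12606/5263, -13497/5263]
P' = (I − K·H)·P̄ = [5474/5263 6660/5263; 6660/5263 10272/5263]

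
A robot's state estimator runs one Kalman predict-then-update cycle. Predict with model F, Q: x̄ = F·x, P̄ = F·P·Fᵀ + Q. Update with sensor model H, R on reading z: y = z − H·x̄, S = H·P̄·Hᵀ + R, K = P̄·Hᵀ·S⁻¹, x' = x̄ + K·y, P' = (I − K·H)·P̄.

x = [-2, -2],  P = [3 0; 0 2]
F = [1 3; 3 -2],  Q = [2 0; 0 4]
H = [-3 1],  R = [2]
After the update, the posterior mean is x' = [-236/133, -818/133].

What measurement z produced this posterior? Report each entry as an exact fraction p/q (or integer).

z = [-1]

x̄ = F·x = [-8, -2]
P̄ = F·P·Fᵀ + Q = [23 -3; -3 39]
S = H·P̄·Hᵀ + R = [266]
K = P̄·Hᵀ·S⁻¹ = [-36/133; 24/133]
x' − x̄ = [828/133, -552/133] = K·y
y = (KᵀK)⁻¹·Kᵀ·(x' − x̄) = [-23]
z = y + H·x̄ = [-23] + [22] = [-1]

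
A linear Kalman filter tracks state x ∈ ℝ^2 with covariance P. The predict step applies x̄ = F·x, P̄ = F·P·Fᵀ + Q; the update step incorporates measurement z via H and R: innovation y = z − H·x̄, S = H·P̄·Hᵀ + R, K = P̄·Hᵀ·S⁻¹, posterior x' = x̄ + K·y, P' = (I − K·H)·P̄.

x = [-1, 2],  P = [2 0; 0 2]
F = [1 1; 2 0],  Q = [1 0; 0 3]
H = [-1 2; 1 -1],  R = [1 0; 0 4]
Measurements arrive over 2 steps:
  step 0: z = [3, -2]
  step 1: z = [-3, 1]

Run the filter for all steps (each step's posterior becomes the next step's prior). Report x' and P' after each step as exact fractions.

step 0: x' = [196/183, 362/183], P' = [683/183 367/183; 367/183 239/183]
step 1: x' = [928/943, -11223/12259], P' = [12169/2829 2263/943; 2263/943 19163/12259]

step 0: x̄ = F·x = [1, -2]
step 0: P̄ = F·P·Fᵀ + Q = [5 4; 4 11]
step 0: y = z − H·x̄ = [8, -5]
step 0: S = H·P̄·Hᵀ + R = [34 -15; -15 12]
step 0: K = P̄·Hᵀ·S⁻¹ = [17/61 79/183; 37/61 32/183]
step 0: x' = x̄ + K·y = [196/183, 362/183]
step 0: P' = (I − K·H)·P̄ = [683/183 367/183; 367/183 239/183]
step 1: x̄ = F·x = [186/61, 392/183]
step 1: P̄ = F·P·Fᵀ + Q = [613/61 700/61; 700/61 3281/183]
step 1: y = z − H·x̄ = [-775/183, 17/183]
step 1: S = H·P̄·Hᵀ + R = [6746/183 -2101/183; -2101/183 1652/183]
step 1: K = P̄·Hᵀ·S⁻¹ = [1409/2829 1345/2829; 8907/12259 2564/12259]
step 1: x' = x̄ + K·y = [928/943, -11223/12259]
step 1: P' = (I − K·H)·P̄ = [12169/2829 2263/943; 2263/943 19163/12259]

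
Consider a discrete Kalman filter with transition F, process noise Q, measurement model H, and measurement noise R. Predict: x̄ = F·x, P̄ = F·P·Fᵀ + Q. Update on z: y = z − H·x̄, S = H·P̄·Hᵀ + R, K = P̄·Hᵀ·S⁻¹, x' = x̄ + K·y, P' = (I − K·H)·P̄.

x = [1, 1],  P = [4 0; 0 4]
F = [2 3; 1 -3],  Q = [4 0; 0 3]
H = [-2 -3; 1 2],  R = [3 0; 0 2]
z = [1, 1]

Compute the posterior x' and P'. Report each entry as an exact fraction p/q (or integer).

x' = [-485/316, 1167/1264]
P' = [1533/79 -3675/316; -3675/316 9061/1264]

x̄ = F·x = [5, -2]
P̄ = F·P·Fᵀ + Q = [56 -28; -28 43]
y = z − H·x̄ = [5, 0]
S = H·P̄·Hᵀ + R = [278 -174; -174 118]
K = P̄·Hᵀ·S⁻¹ = [-413/316 -609/316; 739/1264 1711/1264]
x' = x̄ + K·y = [-485/316, 1167/1264]
P' = (I − K·H)·P̄ = [1533/79 -3675/316; -3675/316 9061/1264]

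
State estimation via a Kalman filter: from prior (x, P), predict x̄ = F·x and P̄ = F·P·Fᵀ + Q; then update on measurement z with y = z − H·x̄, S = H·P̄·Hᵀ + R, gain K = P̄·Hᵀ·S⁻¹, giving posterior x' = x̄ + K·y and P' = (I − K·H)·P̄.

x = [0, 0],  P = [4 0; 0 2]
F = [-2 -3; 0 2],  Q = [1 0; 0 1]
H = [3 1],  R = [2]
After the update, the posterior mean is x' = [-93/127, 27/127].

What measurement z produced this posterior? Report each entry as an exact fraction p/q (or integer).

z = [-2]

x̄ = F·x = [0, 0]
P̄ = F·P·Fᵀ + Q = [35 -12; -12 9]
S = H·P̄·Hᵀ + R = [254]
K = P̄·Hᵀ·S⁻¹ = [93/254; -27/254]
x' − x̄ = [-93/127, 27/127] = K·y
y = (KᵀK)⁻¹·Kᵀ·(x' − x̄) = [-2]
z = y + H·x̄ = [-2] + [0] = [-2]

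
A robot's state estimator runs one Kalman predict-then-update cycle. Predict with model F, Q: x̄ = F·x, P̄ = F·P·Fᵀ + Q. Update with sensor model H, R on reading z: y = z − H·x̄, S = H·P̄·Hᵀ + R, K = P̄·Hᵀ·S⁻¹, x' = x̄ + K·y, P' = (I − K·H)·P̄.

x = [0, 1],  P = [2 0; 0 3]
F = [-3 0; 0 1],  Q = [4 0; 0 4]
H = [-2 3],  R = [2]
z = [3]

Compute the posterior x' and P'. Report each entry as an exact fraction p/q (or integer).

x' = [0, 1]
P' = [1430/153 308/51; 308/51 70/17]

x̄ = F·x = [0, 1]
P̄ = F·P·Fᵀ + Q = [22 0; 0 7]
y = z − H·x̄ = [0]
S = H·P̄·Hᵀ + R = [153]
K = P̄·Hᵀ·S⁻¹ = [-44/153; 7/51]
x' = x̄ + K·y = [0, 1]
P' = (I − K·H)·P̄ = [1430/153 308/51; 308/51 70/17]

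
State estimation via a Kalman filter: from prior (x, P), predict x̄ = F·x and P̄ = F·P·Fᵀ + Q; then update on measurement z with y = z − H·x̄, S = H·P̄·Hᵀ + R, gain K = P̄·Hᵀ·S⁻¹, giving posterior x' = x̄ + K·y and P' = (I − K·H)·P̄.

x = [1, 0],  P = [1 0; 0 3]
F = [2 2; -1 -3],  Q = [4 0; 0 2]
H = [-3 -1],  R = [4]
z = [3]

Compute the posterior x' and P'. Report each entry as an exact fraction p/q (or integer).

x' = [-66/47, 73/47]
P' = [140/47 -340/47; -340/47 960/47]

x̄ = F·x = [2, -1]
P̄ = F·P·Fᵀ + Q = [20 -20; -20 30]
y = z − H·x̄ = [8]
S = H·P̄·Hᵀ + R = [94]
K = P̄·Hᵀ·S⁻¹ = [-20/47; 15/47]
x' = x̄ + K·y = [-66/47, 73/47]
P' = (I − K·H)·P̄ = [140/47 -340/47; -340/47 960/47]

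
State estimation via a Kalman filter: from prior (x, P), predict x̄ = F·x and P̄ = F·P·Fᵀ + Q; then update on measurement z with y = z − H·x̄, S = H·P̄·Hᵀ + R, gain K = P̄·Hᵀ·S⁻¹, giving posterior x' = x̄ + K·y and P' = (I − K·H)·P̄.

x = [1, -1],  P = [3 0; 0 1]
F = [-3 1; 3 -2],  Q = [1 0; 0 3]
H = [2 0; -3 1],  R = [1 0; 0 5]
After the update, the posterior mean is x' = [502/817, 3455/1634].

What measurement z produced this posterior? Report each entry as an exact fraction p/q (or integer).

x̄ = F·x = [-4, 5]
P̄ = F·P·Fᵀ + Q = [29 -29; -29 34]
S = H·P̄·Hᵀ + R = [117 -232; -232 474]
K = P̄·Hᵀ·S⁻¹ = [290/817 -58/817; 290/817 701/1634]
x' − x̄ = [3770/817, -4715/1634] = K·y
y = (KᵀK)⁻¹·Kᵀ·(x' − x̄) = [10, -15]
z = y + H·x̄ = [10, -15] + [-8, 17] = [2, 2]

z = [2, 2]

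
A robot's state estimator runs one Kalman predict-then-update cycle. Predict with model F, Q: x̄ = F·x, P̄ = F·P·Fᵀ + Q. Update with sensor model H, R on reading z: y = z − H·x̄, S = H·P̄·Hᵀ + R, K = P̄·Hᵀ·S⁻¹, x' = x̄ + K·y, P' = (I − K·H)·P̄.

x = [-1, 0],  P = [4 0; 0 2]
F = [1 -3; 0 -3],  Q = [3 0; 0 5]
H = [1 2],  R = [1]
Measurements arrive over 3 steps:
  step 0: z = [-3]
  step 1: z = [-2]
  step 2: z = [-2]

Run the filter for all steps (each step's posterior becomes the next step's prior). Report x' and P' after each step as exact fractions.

step 0: x' = [-156/95, -64/95], P' = [1029/190 -242/95; -242/95 137/95]
step 1: x' = [-9026/4055, 4732/36495], P' = [20553/4055 -9454/4055; -9454/4055 47918/36495]
step 2: x' = [-492362/239769, 16412/719307], P' = [404176/79923 -557944/239769; -557944/239769 943249/719307]

step 0: x̄ = F·x = [-1, 0]
step 0: P̄ = F·P·Fᵀ + Q = [25 18; 18 23]
step 0: y = z − H·x̄ = [-2]
step 0: S = H·P̄·Hᵀ + R = [190]
step 0: K = P̄·Hᵀ·S⁻¹ = [61/190; 32/95]
step 0: x' = x̄ + K·y = [-156/95, -64/95]
step 0: P' = (I − K·H)·P̄ = [1029/190 -242/95; -242/95 137/95]
step 1: x̄ = F·x = [36/95, 192/95]
step 1: P̄ = F·P·Fᵀ + Q = [6969/190 1959/95; 1959/95 1708/95]
step 1: y = z − H·x̄ = [-122/19]
step 1: S = H·P̄·Hᵀ + R = [7299/38]
step 1: K = P̄·Hᵀ·S⁻¹ = [329/811; 2150/7299]
step 1: x' = x̄ + K·y = [-9026/4055, 4732/36495]
step 1: P' = (I − K·H)·P̄ = [20553/4055 -9454/4055; -9454/4055 47918/36495]
step 2: x̄ = F·x = [-6362/2433, -4732/12165]
step 2: P̄ = F·P·Fᵀ + Q = [27472/811 15256/811; 15256/811 68193/4055]
step 2: y = z − H·x̄ = [5648/4055]
step 2: S = H·P̄·Hᵀ + R = [719307/4055]
step 2: K = P̄·Hᵀ·S⁻¹ = [96640/239769; 212666/719307]
step 2: x' = x̄ + K·y = [-492362/239769, 16412/719307]
step 2: P' = (I − K·H)·P̄ = [404176/79923 -557944/239769; -557944/239769 943249/719307]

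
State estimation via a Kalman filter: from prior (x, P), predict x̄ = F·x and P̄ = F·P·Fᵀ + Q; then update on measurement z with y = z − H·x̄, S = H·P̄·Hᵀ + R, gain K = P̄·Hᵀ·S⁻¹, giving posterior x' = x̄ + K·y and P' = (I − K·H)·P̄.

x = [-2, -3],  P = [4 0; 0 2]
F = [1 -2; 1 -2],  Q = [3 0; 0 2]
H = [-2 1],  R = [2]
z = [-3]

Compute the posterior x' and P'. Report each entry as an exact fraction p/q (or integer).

x' = [47/14, 51/14]
P' = [24/7 39/7; 39/7 73/7]

x̄ = F·x = [4, 4]
P̄ = F·P·Fᵀ + Q = [15 12; 12 14]
y = z − H·x̄ = [1]
S = H·P̄·Hᵀ + R = [28]
K = P̄·Hᵀ·S⁻¹ = [-9/14; -5/14]
x' = x̄ + K·y = [47/14, 51/14]
P' = (I − K·H)·P̄ = [24/7 39/7; 39/7 73/7]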